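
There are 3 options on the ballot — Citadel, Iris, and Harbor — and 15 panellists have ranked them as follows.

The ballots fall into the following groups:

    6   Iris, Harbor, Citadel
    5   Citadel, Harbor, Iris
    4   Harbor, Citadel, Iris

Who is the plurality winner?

Iris

First-place vote totals:
  Citadel: 5
  Iris: 6
  Harbor: 4
Iris has the most first-place votes.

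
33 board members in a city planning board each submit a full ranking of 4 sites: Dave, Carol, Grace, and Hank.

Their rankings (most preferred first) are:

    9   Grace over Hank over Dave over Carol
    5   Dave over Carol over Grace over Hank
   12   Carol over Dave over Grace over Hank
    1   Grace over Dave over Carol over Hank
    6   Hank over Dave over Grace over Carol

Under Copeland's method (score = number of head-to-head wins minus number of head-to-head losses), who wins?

Dave

Pairwise results:
  Dave vs Carol: Dave wins 21–12.
  Dave vs Grace: Dave wins 23–10.
  Dave vs Hank: Dave wins 18–15.
  Carol vs Grace: Carol wins 17–16.
  Carol vs Hank: Carol wins 18–15.
  Grace vs Hank: Grace wins 27–6.
Copeland scores (wins − losses):
  Dave: 3 − 0 = 3
  Carol: 2 − 1 = 1
  Grace: 1 − 2 = -1
  Hank: 0 − 3 = -3
Dave has the best Copeland score.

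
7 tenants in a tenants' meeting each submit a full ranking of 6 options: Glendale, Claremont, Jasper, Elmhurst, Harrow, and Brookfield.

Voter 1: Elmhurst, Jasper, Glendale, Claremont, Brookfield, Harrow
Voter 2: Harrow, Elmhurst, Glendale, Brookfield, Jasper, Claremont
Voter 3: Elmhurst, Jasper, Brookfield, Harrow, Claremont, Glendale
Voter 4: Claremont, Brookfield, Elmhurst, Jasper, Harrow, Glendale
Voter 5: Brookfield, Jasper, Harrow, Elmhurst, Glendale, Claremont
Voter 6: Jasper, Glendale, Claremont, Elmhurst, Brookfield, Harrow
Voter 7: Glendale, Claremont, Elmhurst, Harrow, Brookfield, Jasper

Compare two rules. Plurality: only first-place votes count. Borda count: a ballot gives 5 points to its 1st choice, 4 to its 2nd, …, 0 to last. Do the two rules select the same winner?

Yes

Plurality first-place counts: Glendale 1, Claremont 1, Jasper 1, Elmhurst 2, Harrow 1, Brookfield 1 → Elmhurst.
Borda totals: Glendale 16, Claremont 15, Jasper 20, Elmhurst 24, Harrow 13, Brookfield 17 → Elmhurst.
The two rules agree on Elmhurst.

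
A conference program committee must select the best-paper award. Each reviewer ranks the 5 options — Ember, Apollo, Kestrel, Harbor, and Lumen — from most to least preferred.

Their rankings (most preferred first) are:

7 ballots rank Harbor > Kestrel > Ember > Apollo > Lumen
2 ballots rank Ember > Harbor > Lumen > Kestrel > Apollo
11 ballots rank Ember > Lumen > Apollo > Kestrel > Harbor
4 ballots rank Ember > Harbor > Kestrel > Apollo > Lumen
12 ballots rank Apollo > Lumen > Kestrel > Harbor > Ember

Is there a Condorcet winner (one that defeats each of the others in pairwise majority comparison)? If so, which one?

None — there is no Condorcet winner

Head-to-head results (36 voters total):
Ember vs Apollo: Ember wins 24–12.
Ember vs Kestrel: Kestrel wins 19–17.
Ember vs Harbor: Harbor wins 19–17.
Ember vs Lumen: Ember wins 24–12.
Apollo vs Kestrel: Apollo wins 23–13.
Apollo vs Harbor: Apollo wins 23–13.
Apollo vs Lumen: Apollo wins 23–13.
Kestrel vs Harbor: Kestrel wins 23–13.
Kestrel vs Lumen: Lumen wins 25–11.
Harbor vs Lumen: Lumen wins 23–13.
No candidate beats all others: Ember beats Apollo beats Kestrel beats Ember, a majority cycle.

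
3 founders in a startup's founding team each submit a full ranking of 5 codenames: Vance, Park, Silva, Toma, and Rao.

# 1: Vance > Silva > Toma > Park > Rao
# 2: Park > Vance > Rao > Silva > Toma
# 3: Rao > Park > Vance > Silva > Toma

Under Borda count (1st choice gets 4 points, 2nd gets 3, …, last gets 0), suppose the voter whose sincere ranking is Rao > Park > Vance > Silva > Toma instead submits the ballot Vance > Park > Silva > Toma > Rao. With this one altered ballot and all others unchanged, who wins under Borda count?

Vance

Borda totals with the altered ballot: Vance 11, Park 8, Silva 6, Toma 3, Rao 2.
The winner is unchanged: still Vance.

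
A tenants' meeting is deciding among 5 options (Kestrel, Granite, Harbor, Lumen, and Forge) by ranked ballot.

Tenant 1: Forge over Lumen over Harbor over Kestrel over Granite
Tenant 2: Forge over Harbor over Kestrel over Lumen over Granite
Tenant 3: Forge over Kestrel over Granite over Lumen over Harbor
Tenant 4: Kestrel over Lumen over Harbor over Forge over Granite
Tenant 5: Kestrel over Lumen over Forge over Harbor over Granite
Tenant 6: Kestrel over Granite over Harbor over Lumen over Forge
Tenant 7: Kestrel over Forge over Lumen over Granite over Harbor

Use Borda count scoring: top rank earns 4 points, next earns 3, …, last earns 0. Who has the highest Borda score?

Borda scores:
  Kestrel: 1 + 2 + 3 + 4 + 4 + 4 + 4 = 22
  Granite: 0 + 0 + 2 + 0 + 0 + 3 + 1 = 6
  Harbor: 2 + 3 + 0 + 2 + 1 + 2 + 0 = 10
  Lumen: 3 + 1 + 1 + 3 + 3 + 1 + 2 = 14
  Forge: 4 + 4 + 4 + 1 + 2 + 0 + 3 = 18
Kestrel has the highest total.

Kestrel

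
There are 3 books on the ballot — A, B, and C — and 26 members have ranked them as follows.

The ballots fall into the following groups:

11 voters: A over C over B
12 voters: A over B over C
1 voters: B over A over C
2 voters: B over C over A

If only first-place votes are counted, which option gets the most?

First-place vote totals:
  A: 23
  B: 3
  C: 0
A has the most first-place votes.

A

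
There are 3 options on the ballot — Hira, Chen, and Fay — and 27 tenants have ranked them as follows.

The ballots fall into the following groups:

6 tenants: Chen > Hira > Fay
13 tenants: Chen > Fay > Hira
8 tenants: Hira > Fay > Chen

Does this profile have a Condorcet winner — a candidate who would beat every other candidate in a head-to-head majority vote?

Yes

Head-to-head results (27 voters total):
Hira vs Chen: Chen wins 19–8.
Hira vs Fay: Hira wins 14–13.
Chen vs Fay: Chen wins 19–8.
Chen beats each rival — Hira (19–8), Fay (19–8) — so Chen is the Condorcet winner.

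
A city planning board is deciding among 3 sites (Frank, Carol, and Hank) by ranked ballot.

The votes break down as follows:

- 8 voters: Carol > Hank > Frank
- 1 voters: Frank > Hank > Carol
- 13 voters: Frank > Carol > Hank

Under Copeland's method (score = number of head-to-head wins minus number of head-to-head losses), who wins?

Pairwise results:
  Frank vs Carol: Frank wins 14–8.
  Frank vs Hank: Frank wins 14–8.
  Carol vs Hank: Carol wins 21–1.
Copeland scores (wins − losses):
  Frank: 2 − 0 = 2
  Carol: 1 − 1 = 0
  Hank: 0 − 2 = -2
Frank has the best Copeland score.

Frank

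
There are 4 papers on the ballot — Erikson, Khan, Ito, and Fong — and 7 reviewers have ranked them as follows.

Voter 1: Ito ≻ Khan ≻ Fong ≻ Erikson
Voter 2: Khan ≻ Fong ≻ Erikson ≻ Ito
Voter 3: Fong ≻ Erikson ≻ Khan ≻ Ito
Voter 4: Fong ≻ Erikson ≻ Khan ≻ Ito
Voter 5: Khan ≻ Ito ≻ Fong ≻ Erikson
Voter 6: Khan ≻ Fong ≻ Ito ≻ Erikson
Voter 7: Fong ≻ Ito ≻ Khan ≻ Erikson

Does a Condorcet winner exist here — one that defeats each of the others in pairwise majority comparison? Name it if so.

Khan

Head-to-head results (7 voters total):
Erikson vs Khan: Khan wins 5–2.
Erikson vs Ito: Ito wins 4–3.
Erikson vs Fong: Fong wins 7–0.
Khan vs Ito: Khan wins 5–2.
Khan vs Fong: Khan wins 4–3.
Ito vs Fong: Fong wins 5–2.
Khan beats each rival — Erikson (5–2), Ito (5–2), Fong (4–3) — so Khan is the Condorcet winner.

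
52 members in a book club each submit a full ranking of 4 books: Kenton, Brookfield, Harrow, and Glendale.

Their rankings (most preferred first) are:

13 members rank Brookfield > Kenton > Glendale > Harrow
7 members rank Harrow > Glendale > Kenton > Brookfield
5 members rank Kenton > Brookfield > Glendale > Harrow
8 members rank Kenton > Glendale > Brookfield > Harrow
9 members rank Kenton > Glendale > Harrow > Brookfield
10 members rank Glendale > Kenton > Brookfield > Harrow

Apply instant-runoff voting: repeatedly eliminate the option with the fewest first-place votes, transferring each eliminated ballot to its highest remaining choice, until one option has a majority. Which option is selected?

Round 1: Kenton 22, Brookfield 13, Glendale 10, Harrow 7. Harrow has the fewest and is eliminated.
Round 2: Kenton 22, Glendale 17, Brookfield 13. Brookfield has the fewest and is eliminated.
Round 3: Kenton 35, Glendale 17. Kenton has a majority.

Kenton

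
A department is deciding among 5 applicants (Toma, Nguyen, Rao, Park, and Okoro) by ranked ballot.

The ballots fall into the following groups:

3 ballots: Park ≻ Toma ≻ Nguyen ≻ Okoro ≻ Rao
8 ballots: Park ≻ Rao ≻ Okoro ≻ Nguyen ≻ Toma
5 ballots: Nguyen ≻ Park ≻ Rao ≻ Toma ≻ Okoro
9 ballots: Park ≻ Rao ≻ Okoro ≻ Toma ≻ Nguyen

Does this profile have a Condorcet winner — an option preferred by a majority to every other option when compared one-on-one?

Head-to-head results (25 voters total):
Toma vs Nguyen: Nguyen wins 13–12.
Toma vs Rao: Rao wins 22–3.
Toma vs Park: Park wins 25–0.
Toma vs Okoro: Okoro wins 17–8.
Nguyen vs Rao: Rao wins 17–8.
Nguyen vs Park: Park wins 20–5.
Nguyen vs Okoro: Okoro wins 17–8.
Rao vs Park: Park wins 25–0.
Rao vs Okoro: Rao wins 22–3.
Park vs Okoro: Park wins 25–0.
Park beats each rival — Toma (25–0), Nguyen (20–5), Rao (25–0), Okoro (25–0) — so Park is the Condorcet winner.

Yes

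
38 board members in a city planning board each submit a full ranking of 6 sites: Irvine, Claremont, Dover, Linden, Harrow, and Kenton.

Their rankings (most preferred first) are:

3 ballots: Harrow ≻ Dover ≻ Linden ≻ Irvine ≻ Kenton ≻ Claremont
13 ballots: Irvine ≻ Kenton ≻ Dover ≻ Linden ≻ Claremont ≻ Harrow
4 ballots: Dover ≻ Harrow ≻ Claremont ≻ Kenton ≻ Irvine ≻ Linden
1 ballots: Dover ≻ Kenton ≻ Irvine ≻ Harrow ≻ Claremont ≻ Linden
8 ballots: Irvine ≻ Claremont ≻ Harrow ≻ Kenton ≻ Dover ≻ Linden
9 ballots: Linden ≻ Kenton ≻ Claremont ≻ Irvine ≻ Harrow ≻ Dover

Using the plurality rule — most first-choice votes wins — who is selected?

Irvine

First-place vote totals:
  Irvine: 21
  Claremont: 0
  Dover: 5
  Linden: 9
  Harrow: 3
  Kenton: 0
Irvine has the most first-place votes.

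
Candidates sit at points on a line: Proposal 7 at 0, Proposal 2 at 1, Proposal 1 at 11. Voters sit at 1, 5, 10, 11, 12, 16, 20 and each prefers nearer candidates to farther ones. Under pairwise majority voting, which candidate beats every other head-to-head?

With single-peaked preferences on a line, the Condorcet winner is the candidate closest to the median voter.
The median voter (position 11) is closest to Proposal 1 at 11.
Check: Proposal 1 vs Proposal 2 — voters closer to Proposal 1: 5 of 7.

Proposal 1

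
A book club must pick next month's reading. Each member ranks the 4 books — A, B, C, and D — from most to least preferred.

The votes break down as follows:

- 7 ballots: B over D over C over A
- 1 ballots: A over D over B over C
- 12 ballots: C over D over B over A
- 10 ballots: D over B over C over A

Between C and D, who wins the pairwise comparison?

Ballots ranking C above D: 12.
Ballots ranking D above C: 7+1+10 = 18.
D wins the head-to-head, 18–12.

D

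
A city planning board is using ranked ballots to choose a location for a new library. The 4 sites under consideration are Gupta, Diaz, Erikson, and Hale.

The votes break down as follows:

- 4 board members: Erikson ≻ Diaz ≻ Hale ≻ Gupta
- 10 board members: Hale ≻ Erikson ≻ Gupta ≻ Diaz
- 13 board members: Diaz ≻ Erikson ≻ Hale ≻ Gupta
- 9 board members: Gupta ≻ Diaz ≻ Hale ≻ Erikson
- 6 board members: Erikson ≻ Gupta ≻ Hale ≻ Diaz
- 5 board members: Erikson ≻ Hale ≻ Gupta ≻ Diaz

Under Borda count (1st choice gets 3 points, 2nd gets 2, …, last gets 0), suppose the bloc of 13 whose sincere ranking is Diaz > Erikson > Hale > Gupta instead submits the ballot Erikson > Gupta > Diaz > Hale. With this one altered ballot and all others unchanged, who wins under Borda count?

Erikson

Borda totals with the altered ballot: Gupta 80, Diaz 39, Erikson 104, Hale 59.
The winner is unchanged: still Erikson.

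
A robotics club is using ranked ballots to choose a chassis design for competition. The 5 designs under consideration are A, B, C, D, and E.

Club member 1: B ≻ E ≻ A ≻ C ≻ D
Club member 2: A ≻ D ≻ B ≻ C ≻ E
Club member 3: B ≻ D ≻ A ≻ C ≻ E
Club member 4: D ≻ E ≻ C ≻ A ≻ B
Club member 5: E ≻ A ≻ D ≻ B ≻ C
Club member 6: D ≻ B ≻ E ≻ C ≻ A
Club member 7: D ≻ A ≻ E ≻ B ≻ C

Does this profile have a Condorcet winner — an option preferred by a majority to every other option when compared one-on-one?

Yes

Head-to-head results (7 voters total):
A vs B: A wins 4–3.
A vs C: A wins 5–2.
A vs D: D wins 4–3.
A vs E: E wins 4–3.
B vs C: B wins 6–1.
B vs D: D wins 5–2.
B vs E: B wins 4–3.
C vs D: D wins 6–1.
C vs E: E wins 5–2.
D vs E: D wins 5–2.
D beats each rival — A (4–3), B (5–2), C (6–1), E (5–2) — so D is the Condorcet winner.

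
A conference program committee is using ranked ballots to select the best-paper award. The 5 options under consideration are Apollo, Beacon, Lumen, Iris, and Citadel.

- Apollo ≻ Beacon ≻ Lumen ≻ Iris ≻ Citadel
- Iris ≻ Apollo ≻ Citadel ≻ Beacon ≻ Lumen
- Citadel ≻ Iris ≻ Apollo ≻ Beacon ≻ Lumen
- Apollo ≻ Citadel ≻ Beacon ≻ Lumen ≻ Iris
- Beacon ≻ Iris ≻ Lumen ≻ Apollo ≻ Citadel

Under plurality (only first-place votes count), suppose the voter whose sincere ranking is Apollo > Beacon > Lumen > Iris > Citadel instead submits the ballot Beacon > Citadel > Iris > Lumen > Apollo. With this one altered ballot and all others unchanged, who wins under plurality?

First-place totals with the altered ballot: Apollo 1, Beacon 2, Lumen 0, Iris 1, Citadel 1.
The switch changes the winner from Apollo to Beacon.

Beacon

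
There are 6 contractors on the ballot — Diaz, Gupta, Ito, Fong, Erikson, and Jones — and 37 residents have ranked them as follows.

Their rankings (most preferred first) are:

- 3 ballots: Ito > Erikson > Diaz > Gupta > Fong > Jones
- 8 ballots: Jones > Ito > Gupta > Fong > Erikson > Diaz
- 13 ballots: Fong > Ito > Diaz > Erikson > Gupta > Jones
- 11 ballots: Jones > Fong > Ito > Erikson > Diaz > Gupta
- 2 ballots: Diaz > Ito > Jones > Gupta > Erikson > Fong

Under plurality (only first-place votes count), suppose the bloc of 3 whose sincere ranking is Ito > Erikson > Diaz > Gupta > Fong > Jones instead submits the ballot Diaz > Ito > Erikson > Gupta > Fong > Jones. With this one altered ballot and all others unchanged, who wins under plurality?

Jones

First-place totals with the altered ballot: Diaz 5, Gupta 0, Ito 0, Fong 13, Erikson 0, Jones 19.
The winner is unchanged: still Jones.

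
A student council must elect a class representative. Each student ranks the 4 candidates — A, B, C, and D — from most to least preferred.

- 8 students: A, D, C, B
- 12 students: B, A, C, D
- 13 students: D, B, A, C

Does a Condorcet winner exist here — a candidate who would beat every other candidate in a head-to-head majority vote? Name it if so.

None — there is no Condorcet winner

Head-to-head results (33 voters total):
A vs B: B wins 25–8.
A vs C: A wins 33–0.
A vs D: A wins 20–13.
B vs C: B wins 25–8.
B vs D: D wins 21–12.
C vs D: D wins 21–12.
No candidate beats all others: A beats D beats B beats A, a majority cycle.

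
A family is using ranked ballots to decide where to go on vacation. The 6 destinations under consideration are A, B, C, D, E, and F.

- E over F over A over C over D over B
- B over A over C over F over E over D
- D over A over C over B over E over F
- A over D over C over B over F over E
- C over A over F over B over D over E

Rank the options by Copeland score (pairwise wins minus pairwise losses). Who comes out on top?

Pairwise results:
  A vs B: A wins 4–1.
  A vs C: A wins 4–1.
  A vs D: A wins 4–1.
  A vs E: A wins 4–1.
  A vs F: A wins 4–1.
  B vs C: C wins 4–1.
  B vs D: D wins 3–2.
  B vs E: B wins 4–1.
  B vs F: B wins 3–2.
  C vs D: C wins 3–2.
  C vs E: C wins 4–1.
  C vs F: C wins 4–1.
  D vs E: D wins 3–2.
  D vs F: F wins 3–2.
  E vs F: F wins 3–2.
Copeland scores (wins − losses):
  A: 5 − 0 = 5
  B: 2 − 3 = -1
  C: 4 − 1 = 3
  D: 2 − 3 = -1
  E: 0 − 5 = -5
  F: 2 − 3 = -1
A has the best Copeland score.

A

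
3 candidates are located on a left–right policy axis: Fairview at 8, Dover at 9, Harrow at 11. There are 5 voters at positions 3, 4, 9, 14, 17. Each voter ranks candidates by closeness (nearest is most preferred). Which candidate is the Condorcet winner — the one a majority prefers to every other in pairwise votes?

Dover

With single-peaked preferences on a line, the Condorcet winner is the candidate closest to the median voter.
The median voter (position 9) is closest to Dover at 9.
Check: Dover vs Harrow — voters closer to Dover: 3 of 5.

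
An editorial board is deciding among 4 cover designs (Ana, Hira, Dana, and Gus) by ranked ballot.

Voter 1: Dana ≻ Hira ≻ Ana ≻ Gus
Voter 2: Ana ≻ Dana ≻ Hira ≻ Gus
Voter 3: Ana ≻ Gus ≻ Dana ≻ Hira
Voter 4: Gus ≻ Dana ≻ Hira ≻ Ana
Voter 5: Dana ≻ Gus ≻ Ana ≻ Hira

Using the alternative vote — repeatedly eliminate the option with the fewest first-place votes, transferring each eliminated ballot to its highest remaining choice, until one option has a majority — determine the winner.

Round 1: Ana 2, Dana 2, Gus 1, Hira 0. Hira has the fewest and is eliminated.
Round 2: Ana 2, Dana 2, Gus 1. Gus has the fewest and is eliminated.
Round 3: Dana 3, Ana 2. Dana has a majority.

Dana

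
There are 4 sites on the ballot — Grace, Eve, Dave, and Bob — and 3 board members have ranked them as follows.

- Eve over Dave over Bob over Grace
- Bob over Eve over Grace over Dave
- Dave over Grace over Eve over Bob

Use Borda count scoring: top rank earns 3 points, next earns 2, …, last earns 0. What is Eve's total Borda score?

6

Borda scores:
  Grace: 0 + 1 + 2 = 3
  Eve: 3 + 2 + 1 = 6
  Dave: 2 + 0 + 3 = 5
  Bob: 1 + 3 + 0 = 4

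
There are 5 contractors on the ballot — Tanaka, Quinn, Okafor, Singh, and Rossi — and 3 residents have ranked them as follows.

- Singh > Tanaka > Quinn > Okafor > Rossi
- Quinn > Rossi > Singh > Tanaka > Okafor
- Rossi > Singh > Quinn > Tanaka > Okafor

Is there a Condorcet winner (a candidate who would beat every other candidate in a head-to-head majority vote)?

No

Head-to-head results (3 voters total):
Tanaka vs Quinn: Quinn wins 2–1.
Tanaka vs Okafor: Tanaka wins 3–0.
Tanaka vs Singh: Singh wins 3–0.
Tanaka vs Rossi: Rossi wins 2–1.
Quinn vs Okafor: Quinn wins 3–0.
Quinn vs Singh: Singh wins 2–1.
Quinn vs Rossi: Quinn wins 2–1.
Okafor vs Singh: Singh wins 3–0.
Okafor vs Rossi: Rossi wins 2–1.
Singh vs Rossi: Rossi wins 2–1.
No candidate beats all others: Quinn beats Rossi beats Singh beats Quinn, a majority cycle.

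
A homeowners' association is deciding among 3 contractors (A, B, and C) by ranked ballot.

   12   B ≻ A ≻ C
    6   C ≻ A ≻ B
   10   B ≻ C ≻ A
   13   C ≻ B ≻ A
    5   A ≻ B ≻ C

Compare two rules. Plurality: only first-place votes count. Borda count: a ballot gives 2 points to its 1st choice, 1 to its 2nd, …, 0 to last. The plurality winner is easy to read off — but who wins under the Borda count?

Plurality first-place counts: A 5, B 22, C 19 → B.
Borda totals: A 28, B 62, C 48 → B.

B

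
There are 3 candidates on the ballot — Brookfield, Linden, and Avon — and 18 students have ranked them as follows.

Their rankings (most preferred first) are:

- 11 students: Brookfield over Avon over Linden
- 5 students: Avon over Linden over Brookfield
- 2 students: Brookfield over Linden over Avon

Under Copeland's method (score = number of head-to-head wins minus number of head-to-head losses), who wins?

Brookfield

Pairwise results:
  Brookfield vs Linden: Brookfield wins 13–5.
  Brookfield vs Avon: Brookfield wins 13–5.
  Linden vs Avon: Avon wins 16–2.
Copeland scores (wins − losses):
  Brookfield: 2 − 0 = 2
  Linden: 0 − 2 = -2
  Avon: 1 − 1 = 0
Brookfield has the best Copeland score.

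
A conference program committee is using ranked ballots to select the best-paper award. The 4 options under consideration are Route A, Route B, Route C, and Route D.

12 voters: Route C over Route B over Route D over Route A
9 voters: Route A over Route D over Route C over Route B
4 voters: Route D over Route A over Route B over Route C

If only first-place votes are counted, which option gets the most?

First-place vote totals:
  Route A: 9
  Route B: 0
  Route C: 12
  Route D: 4
Route C has the most first-place votes.

Route C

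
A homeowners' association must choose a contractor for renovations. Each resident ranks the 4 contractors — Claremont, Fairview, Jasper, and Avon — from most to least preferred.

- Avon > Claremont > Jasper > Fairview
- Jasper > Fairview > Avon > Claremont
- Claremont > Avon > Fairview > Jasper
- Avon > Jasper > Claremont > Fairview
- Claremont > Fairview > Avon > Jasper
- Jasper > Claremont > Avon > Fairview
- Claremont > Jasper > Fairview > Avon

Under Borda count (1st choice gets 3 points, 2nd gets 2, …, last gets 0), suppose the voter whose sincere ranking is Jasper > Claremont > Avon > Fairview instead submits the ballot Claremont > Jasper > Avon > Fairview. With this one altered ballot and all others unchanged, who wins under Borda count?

Claremont

Borda totals with the altered ballot: Claremont 15, Fairview 6, Jasper 10, Avon 11.
The winner is unchanged: still Claremont.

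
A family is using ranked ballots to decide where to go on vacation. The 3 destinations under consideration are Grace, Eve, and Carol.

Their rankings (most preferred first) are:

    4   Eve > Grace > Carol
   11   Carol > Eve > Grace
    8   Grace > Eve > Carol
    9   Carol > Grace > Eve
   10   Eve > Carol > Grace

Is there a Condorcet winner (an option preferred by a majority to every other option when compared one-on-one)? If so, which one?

Eve

Head-to-head results (42 voters total):
Grace vs Eve: Eve wins 25–17.
Grace vs Carol: Carol wins 30–12.
Eve vs Carol: Eve wins 22–20.
Eve beats each rival — Grace (25–17), Carol (22–20) — so Eve is the Condorcet winner.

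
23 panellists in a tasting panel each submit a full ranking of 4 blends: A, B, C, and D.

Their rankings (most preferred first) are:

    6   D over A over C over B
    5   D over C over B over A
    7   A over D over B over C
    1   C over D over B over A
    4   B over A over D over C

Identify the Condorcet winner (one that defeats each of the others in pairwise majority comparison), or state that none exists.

D

Head-to-head results (23 voters total):
A vs B: A wins 13–10.
A vs C: A wins 17–6.
A vs D: D wins 12–11.
B vs C: C wins 12–11.
B vs D: D wins 19–4.
C vs D: D wins 22–1.
D beats each rival — A (12–11), B (19–4), C (22–1) — so D is the Condorcet winner.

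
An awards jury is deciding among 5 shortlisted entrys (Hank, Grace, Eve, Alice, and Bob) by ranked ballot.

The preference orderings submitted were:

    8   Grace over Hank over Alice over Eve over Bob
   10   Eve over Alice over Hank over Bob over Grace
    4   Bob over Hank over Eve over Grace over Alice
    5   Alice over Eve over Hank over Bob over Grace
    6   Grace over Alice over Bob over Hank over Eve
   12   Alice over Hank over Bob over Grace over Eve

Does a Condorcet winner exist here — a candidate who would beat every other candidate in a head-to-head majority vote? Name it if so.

Alice

Head-to-head results (45 voters total):
Hank vs Grace: Hank wins 31–14.
Hank vs Eve: Hank wins 30–15.
Hank vs Alice: Alice wins 33–12.
Hank vs Bob: Hank wins 35–10.
Grace vs Eve: Grace wins 26–19.
Grace vs Alice: Alice wins 27–18.
Grace vs Bob: Bob wins 31–14.
Eve vs Alice: Alice wins 31–14.
Eve vs Bob: Eve wins 23–22.
Alice vs Bob: Alice wins 41–4.
Alice beats each rival — Hank (33–12), Grace (27–18), Eve (31–14), Bob (41–4) — so Alice is the Condorcet winner.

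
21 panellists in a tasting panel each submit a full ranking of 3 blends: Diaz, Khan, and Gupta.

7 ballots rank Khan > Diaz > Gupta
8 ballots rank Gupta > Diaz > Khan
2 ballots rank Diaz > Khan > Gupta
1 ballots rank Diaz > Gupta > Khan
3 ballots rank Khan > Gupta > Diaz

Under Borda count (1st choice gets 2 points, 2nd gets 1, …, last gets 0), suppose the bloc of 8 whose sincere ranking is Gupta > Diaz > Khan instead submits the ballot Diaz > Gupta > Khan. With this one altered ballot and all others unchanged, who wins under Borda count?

Diaz

Borda totals with the altered ballot: Diaz 29, Khan 22, Gupta 12.
The switch changes the winner from Khan to Diaz.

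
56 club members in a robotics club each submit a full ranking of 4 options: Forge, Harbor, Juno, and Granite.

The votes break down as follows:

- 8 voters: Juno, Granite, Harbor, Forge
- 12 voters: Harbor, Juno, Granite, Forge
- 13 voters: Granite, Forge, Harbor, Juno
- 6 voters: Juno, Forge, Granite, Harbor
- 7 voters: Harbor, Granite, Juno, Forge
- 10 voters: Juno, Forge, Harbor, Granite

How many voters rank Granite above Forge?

40

Ballots ranking Granite above Forge: 8+12+13+7 = 40.
Ballots ranking Forge above Granite: 6+10 = 16.
So 40 of 56 voters prefer Granite to Forge.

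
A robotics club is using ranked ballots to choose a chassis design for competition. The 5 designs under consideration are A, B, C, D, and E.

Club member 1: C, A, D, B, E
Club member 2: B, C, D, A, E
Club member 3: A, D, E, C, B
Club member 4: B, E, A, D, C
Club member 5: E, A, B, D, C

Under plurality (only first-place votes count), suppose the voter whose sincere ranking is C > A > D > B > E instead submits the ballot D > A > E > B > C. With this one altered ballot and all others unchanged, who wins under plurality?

B

First-place totals with the altered ballot: A 1, B 2, C 0, D 1, E 1.
The winner is unchanged: still B.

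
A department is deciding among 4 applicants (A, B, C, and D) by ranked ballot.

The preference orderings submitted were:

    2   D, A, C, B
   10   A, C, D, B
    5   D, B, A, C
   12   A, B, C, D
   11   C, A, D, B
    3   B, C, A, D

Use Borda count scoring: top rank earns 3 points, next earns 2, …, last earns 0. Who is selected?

A

Borda scores:
  A: 2·2 + 10·3 + 5·1 + 12·3 + 11·2 + 3·1 = 100
  B: 2·0 + 10·0 + 5·2 + 12·2 + 11·0 + 3·3 = 43
  C: 2·1 + 10·2 + 5·0 + 12·1 + 11·3 + 3·2 = 73
  D: 2·3 + 10·1 + 5·3 + 12·0 + 11·1 + 3·0 = 42
A has the highest total.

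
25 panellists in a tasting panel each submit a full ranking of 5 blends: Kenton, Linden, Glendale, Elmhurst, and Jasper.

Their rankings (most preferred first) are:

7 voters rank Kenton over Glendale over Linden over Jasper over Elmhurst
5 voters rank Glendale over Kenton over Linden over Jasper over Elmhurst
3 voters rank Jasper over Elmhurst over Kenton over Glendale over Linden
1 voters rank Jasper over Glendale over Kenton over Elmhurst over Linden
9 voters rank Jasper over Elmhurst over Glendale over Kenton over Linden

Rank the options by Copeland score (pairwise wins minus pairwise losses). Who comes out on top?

Jasper

Pairwise results:
  Kenton vs Linden: Kenton wins 25–0.
  Kenton vs Glendale: Glendale wins 15–10.
  Kenton vs Elmhurst: Kenton wins 13–12.
  Kenton vs Jasper: Jasper wins 13–12.
  Linden vs Glendale: Glendale wins 25–0.
  Linden vs Elmhurst: Elmhurst wins 13–12.
  Linden vs Jasper: Jasper wins 13–12.
  Glendale vs Elmhurst: Glendale wins 13–12.
  Glendale vs Jasper: Jasper wins 13–12.
  Elmhurst vs Jasper: Jasper wins 25–0.
Copeland scores (wins − losses):
  Kenton: 2 − 2 = 0
  Linden: 0 − 4 = -4
  Glendale: 3 − 1 = 2
  Elmhurst: 1 − 3 = -2
  Jasper: 4 − 0 = 4
Jasper has the best Copeland score.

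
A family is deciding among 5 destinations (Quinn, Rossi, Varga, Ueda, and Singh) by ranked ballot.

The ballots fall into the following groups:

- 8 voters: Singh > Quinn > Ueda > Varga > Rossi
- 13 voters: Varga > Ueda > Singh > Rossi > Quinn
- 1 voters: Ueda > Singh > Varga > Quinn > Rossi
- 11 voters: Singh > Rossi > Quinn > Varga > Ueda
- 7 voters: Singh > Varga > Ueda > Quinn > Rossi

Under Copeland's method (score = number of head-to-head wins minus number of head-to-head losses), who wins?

Singh

Pairwise results:
  Quinn vs Rossi: Rossi wins 24–16.
  Quinn vs Varga: Varga wins 21–19.
  Quinn vs Ueda: Ueda wins 21–19.
  Quinn vs Singh: Singh wins 40–0.
  Rossi vs Varga: Varga wins 29–11.
  Rossi vs Ueda: Ueda wins 29–11.
  Rossi vs Singh: Singh wins 40–0.
  Varga vs Ueda: Varga wins 31–9.
  Varga vs Singh: Singh wins 27–13.
  Ueda vs Singh: Singh wins 26–14.
Copeland scores (wins − losses):
  Quinn: 0 − 4 = -4
  Rossi: 1 − 3 = -2
  Varga: 3 − 1 = 2
  Ueda: 2 − 2 = 0
  Singh: 4 − 0 = 4
Singh has the best Copeland score.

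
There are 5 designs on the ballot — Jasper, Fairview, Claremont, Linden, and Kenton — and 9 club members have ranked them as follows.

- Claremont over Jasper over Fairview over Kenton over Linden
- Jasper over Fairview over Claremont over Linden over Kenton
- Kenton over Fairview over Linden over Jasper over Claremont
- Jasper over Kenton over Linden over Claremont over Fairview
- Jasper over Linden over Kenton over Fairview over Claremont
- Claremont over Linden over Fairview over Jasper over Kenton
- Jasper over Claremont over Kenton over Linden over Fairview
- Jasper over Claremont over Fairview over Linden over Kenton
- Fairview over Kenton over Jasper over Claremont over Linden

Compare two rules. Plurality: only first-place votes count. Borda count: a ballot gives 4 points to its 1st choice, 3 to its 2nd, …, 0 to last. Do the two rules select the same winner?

Plurality first-place counts: Jasper 5, Fairview 1, Claremont 2, Linden 0, Kenton 1 → Jasper.
Borda totals: Jasper 27, Fairview 17, Claremont 18, Linden 13, Kenton 15 → Jasper.
The two rules agree on Jasper.

Yes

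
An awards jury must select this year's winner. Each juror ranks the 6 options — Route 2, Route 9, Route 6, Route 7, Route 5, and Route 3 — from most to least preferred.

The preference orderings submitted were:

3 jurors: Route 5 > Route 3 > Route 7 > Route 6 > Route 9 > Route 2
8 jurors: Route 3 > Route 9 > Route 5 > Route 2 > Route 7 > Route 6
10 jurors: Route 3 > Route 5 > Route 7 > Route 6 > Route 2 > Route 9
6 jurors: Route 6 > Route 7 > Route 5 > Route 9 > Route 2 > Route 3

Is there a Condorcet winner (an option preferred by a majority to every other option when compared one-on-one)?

Yes

Head-to-head results (27 voters total):
Route 2 vs Route 9: Route 9 wins 17–10.
Route 2 vs Route 6: Route 6 wins 19–8.
Route 2 vs Route 7: Route 7 wins 19–8.
Route 2 vs Route 5: Route 5 wins 27–0.
Route 2 vs Route 3: Route 3 wins 21–6.
Route 9 vs Route 6: Route 6 wins 19–8.
Route 9 vs Route 7: Route 7 wins 19–8.
Route 9 vs Route 5: Route 5 wins 19–8.
Route 9 vs Route 3: Route 3 wins 21–6.
Route 6 vs Route 7: Route 7 wins 21–6.
Route 6 vs Route 5: Route 5 wins 21–6.
Route 6 vs Route 3: Route 3 wins 21–6.
Route 7 vs Route 5: Route 5 wins 21–6.
Route 7 vs Route 3: Route 3 wins 21–6.
Route 5 vs Route 3: Route 3 wins 18–9.
Route 3 beats each rival — Route 2 (21–6), Route 9 (21–6), Route 6 (21–6), Route 7 (21–6), Route 5 (18–9) — so Route 3 is the Condorcet winner.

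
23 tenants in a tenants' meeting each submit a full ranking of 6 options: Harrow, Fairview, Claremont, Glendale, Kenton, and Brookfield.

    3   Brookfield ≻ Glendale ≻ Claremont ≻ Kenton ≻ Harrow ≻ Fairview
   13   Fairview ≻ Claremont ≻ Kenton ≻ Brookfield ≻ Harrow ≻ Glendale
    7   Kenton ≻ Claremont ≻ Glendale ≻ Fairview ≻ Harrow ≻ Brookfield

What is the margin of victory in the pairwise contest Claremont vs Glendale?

17

Ballots ranking Claremont above Glendale: 13+7 = 20.
Ballots ranking Glendale above Claremont: 3.
Claremont wins 20–3, a margin of 17.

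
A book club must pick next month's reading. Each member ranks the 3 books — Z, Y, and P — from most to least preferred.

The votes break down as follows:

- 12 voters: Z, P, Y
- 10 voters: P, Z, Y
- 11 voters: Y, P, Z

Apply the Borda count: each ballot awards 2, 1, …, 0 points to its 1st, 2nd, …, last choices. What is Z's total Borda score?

34

Borda scores:
  Z: 12·2 + 10·1 + 11·0 = 34
  Y: 12·0 + 10·0 + 11·2 = 22
  P: 12·1 + 10·2 + 11·1 = 43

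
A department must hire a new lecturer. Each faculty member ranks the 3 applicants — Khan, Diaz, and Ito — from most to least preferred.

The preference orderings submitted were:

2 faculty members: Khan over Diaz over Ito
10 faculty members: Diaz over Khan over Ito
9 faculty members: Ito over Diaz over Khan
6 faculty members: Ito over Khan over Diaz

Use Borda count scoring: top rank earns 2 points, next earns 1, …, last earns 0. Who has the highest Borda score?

Borda scores:
  Khan: 2·2 + 10·1 + 9·0 + 6·1 = 20
  Diaz: 2·1 + 10·2 + 9·1 + 6·0 = 31
  Ito: 2·0 + 10·0 + 9·2 + 6·2 = 30
Diaz has the highest total.

Diaz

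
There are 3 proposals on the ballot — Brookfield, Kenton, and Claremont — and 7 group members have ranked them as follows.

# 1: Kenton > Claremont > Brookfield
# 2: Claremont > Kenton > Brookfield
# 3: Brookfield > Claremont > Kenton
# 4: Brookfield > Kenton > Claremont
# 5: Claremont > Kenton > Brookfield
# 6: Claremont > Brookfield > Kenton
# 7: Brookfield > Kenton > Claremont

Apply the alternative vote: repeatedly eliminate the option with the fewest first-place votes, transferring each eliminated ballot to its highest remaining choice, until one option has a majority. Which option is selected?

Round 1: Brookfield 3, Claremont 3, Kenton 1. Kenton has the fewest and is eliminated.
Round 2: Claremont 4, Brookfield 3. Claremont has a majority.

Claremont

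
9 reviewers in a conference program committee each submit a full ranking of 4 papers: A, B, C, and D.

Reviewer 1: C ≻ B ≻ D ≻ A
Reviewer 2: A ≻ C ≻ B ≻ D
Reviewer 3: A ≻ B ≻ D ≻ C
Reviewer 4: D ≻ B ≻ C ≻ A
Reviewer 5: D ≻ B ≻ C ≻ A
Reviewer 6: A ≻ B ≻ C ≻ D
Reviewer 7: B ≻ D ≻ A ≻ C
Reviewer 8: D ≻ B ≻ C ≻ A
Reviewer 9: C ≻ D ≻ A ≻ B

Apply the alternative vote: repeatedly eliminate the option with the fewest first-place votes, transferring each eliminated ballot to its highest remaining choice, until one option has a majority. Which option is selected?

D

Round 1: A 3, D 3, C 2, B 1. B has the fewest and is eliminated.
Round 2: D 4, A 3, C 2. C has the fewest and is eliminated.
Round 3: D 6, A 3. D has a majority.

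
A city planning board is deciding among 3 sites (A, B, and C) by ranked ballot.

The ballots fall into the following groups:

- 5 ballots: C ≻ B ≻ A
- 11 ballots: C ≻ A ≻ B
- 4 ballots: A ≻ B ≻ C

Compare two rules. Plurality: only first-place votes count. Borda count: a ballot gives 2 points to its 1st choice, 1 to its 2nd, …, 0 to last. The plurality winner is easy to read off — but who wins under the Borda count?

C

Plurality first-place counts: A 4, B 0, C 16 → C.
Borda totals: A 19, B 9, C 32 → C.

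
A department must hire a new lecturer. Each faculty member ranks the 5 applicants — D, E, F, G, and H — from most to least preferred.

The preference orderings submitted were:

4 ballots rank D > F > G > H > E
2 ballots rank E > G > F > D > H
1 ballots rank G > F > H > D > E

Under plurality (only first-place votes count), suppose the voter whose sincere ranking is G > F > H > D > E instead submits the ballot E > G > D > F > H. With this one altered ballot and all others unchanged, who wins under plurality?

First-place totals with the altered ballot: D 4, E 3, F 0, G 0, H 0.
The winner is unchanged: still D.

D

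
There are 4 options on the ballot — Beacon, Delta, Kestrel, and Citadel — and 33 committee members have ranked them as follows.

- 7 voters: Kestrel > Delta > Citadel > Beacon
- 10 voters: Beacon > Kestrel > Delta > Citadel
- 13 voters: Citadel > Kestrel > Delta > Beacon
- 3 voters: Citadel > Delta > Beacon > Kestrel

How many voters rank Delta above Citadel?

17

Ballots ranking Delta above Citadel: 7+10 = 17.
Ballots ranking Citadel above Delta: 13+3 = 16.
So 17 of 33 voters prefer Delta to Citadel.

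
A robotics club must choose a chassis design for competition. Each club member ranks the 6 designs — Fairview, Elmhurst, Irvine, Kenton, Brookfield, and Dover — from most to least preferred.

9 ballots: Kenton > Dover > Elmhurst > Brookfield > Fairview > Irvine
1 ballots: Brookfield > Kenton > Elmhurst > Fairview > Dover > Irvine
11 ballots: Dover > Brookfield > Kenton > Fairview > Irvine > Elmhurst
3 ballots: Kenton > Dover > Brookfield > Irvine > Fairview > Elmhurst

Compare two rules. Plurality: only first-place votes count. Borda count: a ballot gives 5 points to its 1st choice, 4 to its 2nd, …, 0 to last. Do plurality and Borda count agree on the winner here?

No

Plurality first-place counts: Fairview 0, Elmhurst 0, Irvine 0, Kenton 12, Brookfield 1, Dover 11 → Kenton.
Borda totals: Fairview 36, Elmhurst 30, Irvine 17, Kenton 97, Brookfield 76, Dover 104 → Dover.
The two rules disagree: plurality picks Kenton, Borda picks Dover.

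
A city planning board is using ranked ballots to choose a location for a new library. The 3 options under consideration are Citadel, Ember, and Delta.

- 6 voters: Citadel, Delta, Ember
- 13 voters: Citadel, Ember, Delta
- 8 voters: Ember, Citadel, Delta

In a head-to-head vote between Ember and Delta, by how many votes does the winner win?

15

Ballots ranking Ember above Delta: 13+8 = 21.
Ballots ranking Delta above Ember: 6.
Ember wins 21–6, a margin of 15.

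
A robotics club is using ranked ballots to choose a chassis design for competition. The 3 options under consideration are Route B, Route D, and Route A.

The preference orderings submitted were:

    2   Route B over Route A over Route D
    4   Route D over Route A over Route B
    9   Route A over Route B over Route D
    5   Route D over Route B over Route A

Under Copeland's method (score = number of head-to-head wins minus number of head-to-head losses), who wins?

Pairwise results:
  Route B vs Route D: Route B wins 11–9.
  Route B vs Route A: Route A wins 13–7.
  Route D vs Route A: Route A wins 11–9.
Copeland scores (wins − losses):
  Route B: 1 − 1 = 0
  Route D: 0 − 2 = -2
  Route A: 2 − 0 = 2
Route A has the best Copeland score.

Route A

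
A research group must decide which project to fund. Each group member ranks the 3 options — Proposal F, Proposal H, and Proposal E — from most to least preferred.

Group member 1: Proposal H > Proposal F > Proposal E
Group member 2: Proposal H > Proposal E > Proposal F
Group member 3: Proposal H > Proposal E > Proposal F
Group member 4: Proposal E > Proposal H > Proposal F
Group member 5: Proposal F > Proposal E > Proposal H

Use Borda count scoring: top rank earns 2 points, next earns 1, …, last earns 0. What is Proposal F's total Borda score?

Borda scores:
  Proposal F: 1 + 0 + 0 + 0 + 2 = 3
  Proposal H: 2 + 2 + 2 + 1 + 0 = 7
  Proposal E: 0 + 1 + 1 + 2 + 1 = 5

3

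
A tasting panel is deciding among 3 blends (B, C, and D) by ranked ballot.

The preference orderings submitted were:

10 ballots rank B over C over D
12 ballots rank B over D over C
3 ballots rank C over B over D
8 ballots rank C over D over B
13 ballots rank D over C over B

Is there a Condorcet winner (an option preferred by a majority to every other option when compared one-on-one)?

No

Head-to-head results (46 voters total):
B vs C: C wins 24–22.
B vs D: B wins 25–21.
C vs D: D wins 25–21.
No candidate beats all others: B beats D beats C beats B, a majority cycle.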